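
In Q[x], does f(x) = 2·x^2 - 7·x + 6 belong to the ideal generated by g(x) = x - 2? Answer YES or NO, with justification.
YES

In Q[x] the ideal (g) consists of all multiples of g, so f ∈ (g) iff g | f, i.e. iff the remainder of f on division by g is 0. Divide f by g (g is monic, so eliminate the leading term of the running remainder at each step):
  leading term 2·x^2: subtract (2·x)·g(x) = 2·x^2 - 4·x, leaving 6 - 3·x
  leading term -3·x: subtract (-3)·g(x) = 6 - 3·x, leaving 0
The remainder is 0, so f(x) = g(x) · h(x) with h(x) = 2·x - 3. Hence g | f, i.e. f ∈ (g).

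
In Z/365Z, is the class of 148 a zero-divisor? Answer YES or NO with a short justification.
NO

gcd(148, 365) = 1, so 148 is a unit in Z/365Z (it has a multiplicative inverse). A unit cannot be a zero-divisor: if 148·b ≡ 0 then multiplying both sides by 148^(−1) gives b ≡ 0. So 148 is not a zero-divisor.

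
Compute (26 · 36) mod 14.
Reduce the factors first: 26 ≡ 12, 36 ≡ 8 (mod 14), so 26 · 36 ≡ 12 · 8 (mod 14). 12 · 8 = 96. Dividing by 14: 96 = 6·14 + 12. So (26 · 36) mod 14 = 12.

Final answer: 12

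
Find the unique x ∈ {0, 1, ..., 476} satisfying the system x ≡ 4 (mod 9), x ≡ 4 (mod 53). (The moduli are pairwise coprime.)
The moduli 9, 53 are pairwise coprime, so by the CRT there is a unique solution mod 9·53 = 477.
Solve by successive substitution. Start with x ≡ 4 (mod 9).
  Combine with x ≡ 4 (mod 53): write x = 4 + 9·t and require 4 + 9·t ≡ 4 (mod 53), i.e. 9·t ≡ 4 − 4 ≡ 0 (mod 53). Since 9^(−1) ≡ 6 (mod 53), t ≡ 6·0 ≡ 0 (mod 53). So x ≡ 4 + 9·0 = 4 (mod 477).
Unique solution in [0, 477): x = 4.

Final answer: x ≡ 4 (mod 477); the representative in [0, 477) is 4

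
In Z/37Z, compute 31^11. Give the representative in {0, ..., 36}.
6

Use repeated squaring. Binary(11) = 1011. Walk through the bits of the exponent 11 left-to-right: at each bit after the leading one, square the running value, then multiply by 31 if the bit is 1 (always reducing mod 37):
  bit 1 = 1 (leading): start with 31.
  bit 2 = 0: square 31^2 = 961 ≡ 36 (mod 37).
  bit 3 = 1: square 36^2 = 1296 ≡ 1; bit is 1, so multiply 1·31 = 31 (mod 37).
  bit 4 = 1: square 31^2 = 961 ≡ 36; bit is 1, so multiply 36·31 = 1116 ≡ 6 (mod 37).
Final value: 31^11 ≡ 6 (mod 37).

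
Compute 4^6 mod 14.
Use repeated squaring. Binary(6) = 110. Walk through the bits of the exponent 6 left-to-right: at each bit after the leading one, square the running value, then multiply by 4 if the bit is 1 (always reducing mod 14):
  bit 1 = 1 (leading): start with 4.
  bit 2 = 1: square 4^2 = 16 ≡ 2; bit is 1, so multiply 2·4 = 8 (mod 14).
  bit 3 = 0: square 8^2 = 64 ≡ 8 (mod 14).
Final value: 4^6 ≡ 8 (mod 14).

Final answer: 8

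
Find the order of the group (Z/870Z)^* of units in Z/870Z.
(Z/870Z)^* consists of the classes a with gcd(a, 870) = 1, so its order is φ(870). φ is multiplicative, with φ(p^e) = p^e − p^(e−1). Factorise 870 = 2 · 3 · 5 · 29. Then
  φ(870) = (2 − 1) · (3 − 1) · (5 − 1) · (29 − 1) = 1 · 2 · 4 · 28 = 224.
Thus |(Z/870Z)^*| = 224.

Final answer: |(Z/870Z)^*| = 224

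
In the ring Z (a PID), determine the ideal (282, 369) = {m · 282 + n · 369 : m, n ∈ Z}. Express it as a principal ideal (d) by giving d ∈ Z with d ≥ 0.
In the PID Z, (a, b) is generated by gcd(a, b). Compute gcd(369, 282) with the extended Euclidean algorithm, tracking rows (r, s, t) with s·369 + t·282 = r:
  row A: (369, 1, 0)   [1·369 + 0·282 = 369]
  row B: (282, 0, 1)   [0·369 + 1·282 = 282]
  369 = 1·282 + 87   → row C = row A − 1·row B = (87, 1, −1)   [check: 1·369 − 1·282 = 87]
  282 = 3·87 + 21   → row D = row B − 3·row C = (21, −3, 4)   [check: −3·369 + 4·282 = 21]
  87 = 4·21 + 3   → row E = row C − 4·row D = (3, 13, −17)   [check: 13·369 − 17·282 = 3]
  21 = 7·3 + 0   → remainder 0, stop. gcd = 3 (last nonzero row E).
So gcd(282, 369) = 3, with Bézout identity 13·369 − 17·282 = 3. Containment (⊇): the Bézout identity exhibits 3 as an element of (282, 369), giving (3) ⊆ (282, 369). Containment (⊆): since 3 | 282 and 3 | 369 (282 = 3·94, 369 = 3·123), every Z-linear combination of 282 and 369 is divisible by 3, so (282, 369) ⊆ (3). Therefore (282, 369) = (3), d = 3.

Final answer: (282, 369) = (3); d = 3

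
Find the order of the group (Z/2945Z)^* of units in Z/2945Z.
(Z/2945Z)^* consists of the classes a with gcd(a, 2945) = 1, so its order is φ(2945). φ is multiplicative, with φ(p^e) = p^e − p^(e−1). Factorise 2945 = 5 · 19 · 31. Then
  φ(2945) = (5 − 1) · (19 − 1) · (31 − 1) = 4 · 18 · 30 = 2160.
Thus |(Z/2945Z)^*| = 2160.

Final answer: |(Z/2945Z)^*| = 2160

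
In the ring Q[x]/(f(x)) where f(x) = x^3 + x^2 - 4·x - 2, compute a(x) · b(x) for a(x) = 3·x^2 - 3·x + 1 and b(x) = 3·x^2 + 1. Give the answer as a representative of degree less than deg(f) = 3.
First multiply in Q[x] without reducing: a · b = 9·x^4 - 9·x^3 + 6·x^2 - 3·x + 1. Now divide by f(x) = x^3 + x^2 - 4·x - 2, eliminating the leading term at each step:
  leading term 9·x^4: subtract (9·x)·f(x) = 9·x^4 + 9·x^3 - 36·x^2 - 18·x, leaving -18·x^3 + 42·x^2 + 15·x + 1
  leading term -18·x^3: subtract (-18)·f(x) = -18·x^3 - 18·x^2 + 72·x + 36, leaving 60·x^2 - 57·x - 35
The degree is now < 3, so this is the remainder. Hence a · b ≡ 60·x^2 - 57·x - 35 in Q[x]/(f).

Final answer: a · b ≡ 60·x^2 - 57·x - 35 (mod f(x))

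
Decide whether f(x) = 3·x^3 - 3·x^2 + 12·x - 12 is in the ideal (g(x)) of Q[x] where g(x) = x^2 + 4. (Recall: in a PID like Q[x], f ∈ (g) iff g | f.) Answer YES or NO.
In Q[x] the ideal (g) consists of all multiples of g, so f ∈ (g) iff g | f, i.e. iff the remainder of f on division by g is 0. Divide f by g (g is monic, so eliminate the leading term of the running remainder at each step):
  leading term 3·x^3: subtract (3·x)·g(x) = 3·x^3 + 12·x, leaving -3·x^2 - 12
  leading term -3·x^2: subtract (-3)·g(x) = -3·x^2 - 12, leaving 0
The remainder is 0, so f(x) = g(x) · h(x) with h(x) = 3·x - 3. Hence g | f, i.e. f ∈ (g).

Final answer: YES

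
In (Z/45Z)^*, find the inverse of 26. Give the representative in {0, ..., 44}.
26^(−1) ≡ 26 (mod 45)

Apply the extended Euclidean algorithm to (45, 26), tracking rows (r, s, t) with s·45 + t·26 = r. Each division r_prev = q·r_cur + r_new produces the new row as (previous row) − q·(current row):
  row A: (45, 1, 0)   [1·45 + 0·26 = 45]
  row B: (26, 0, 1)   [0·45 + 1·26 = 26]
  45 = 1·26 + 19   → row C = row A − 1·row B = (19, 1, −1)   [check: 1·45 − 1·26 = 19]
  26 = 1·19 + 7   → row D = row B − 1·row C = (7, −1, 2)   [check: −1·45 + 2·26 = 7]
  19 = 2·7 + 5   → row E = row C − 2·row D = (5, 3, −5)   [check: 3·45 − 5·26 = 5]
  7 = 1·5 + 2   → row F = row D − 1·row E = (2, −4, 7)   [check: −4·45 + 7·26 = 2]
  5 = 2·2 + 1   → row G = row E − 2·row F = (1, 11, −19)   [check: 11·45 − 19·26 = 1]
  2 = 2·1 + 0   → remainder 0, stop. gcd = 1 (last nonzero row G).
The gcd is 1, so 26 is invertible mod 45. The last nonzero row gives 11·45 − 19·26 = 1, so t = −19. So 26^(−1) ≡ −19 ≡ 26 (mod 45). Verify: 26 · 26 = 676 ≡ 1 (mod 45). ✓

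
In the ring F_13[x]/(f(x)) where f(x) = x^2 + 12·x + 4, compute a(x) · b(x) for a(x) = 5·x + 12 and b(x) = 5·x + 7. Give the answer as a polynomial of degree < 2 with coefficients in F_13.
Multiply as integer polynomials: a · b = 25·x^2 + 95·x + 84. Reducing coefficients mod 13: a · b ≡ 12·x^2 + 4·x + 6. Now divide by f(x) = x^2 + 12·x + 4 in F_13[x], eliminating the leading term at each step:
  leading term 12·x^2: subtract (12)·f(x) = 12·x^2 + x + 9, leaving 3·x + 10 (coefficients mod 13)
The degree is now < 2, so this is the remainder. Hence a · b ≡ 3·x + 10 in F_13[x]/(f).

Final answer: a · b ≡ 3·x + 10 (mod f(x))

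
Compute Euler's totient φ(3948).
φ is multiplicative, with φ(p^e) = p^e − p^(e−1). Factorise 3948 = 2^2 · 3 · 7 · 47. Then
  φ(3948) = (2^2 − 2^1) · (3 − 1) · (7 − 1) · (47 − 1) = 2 · 2 · 6 · 46 = 1104.

Final answer: φ(3948) = 1104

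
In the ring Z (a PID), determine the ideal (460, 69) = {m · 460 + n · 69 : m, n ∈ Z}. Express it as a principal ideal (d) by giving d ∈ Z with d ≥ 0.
(460, 69) = (23); d = 23

In the PID Z, (a, b) is generated by gcd(a, b). Compute gcd(460, 69) with the extended Euclidean algorithm, tracking rows (r, s, t) with s·460 + t·69 = r:
  row A: (460, 1, 0)   [1·460 + 0·69 = 460]
  row B: (69, 0, 1)   [0·460 + 1·69 = 69]
  460 = 6·69 + 46   → row C = row A − 6·row B = (46, 1, −6)   [check: 1·460 − 6·69 = 46]
  69 = 1·46 + 23   → row D = row B − 1·row C = (23, −1, 7)   [check: −1·460 + 7·69 = 23]
  46 = 2·23 + 0   → remainder 0, stop. gcd = 23 (last nonzero row D).
So gcd(460, 69) = 23, with Bézout identity −1·460 + 7·69 = 23. Containment (⊇): the Bézout identity exhibits 23 as an element of (460, 69), giving (23) ⊆ (460, 69). Containment (⊆): since 23 | 460 and 23 | 69 (460 = 23·20, 69 = 23·3), every Z-linear combination of 460 and 69 is divisible by 23, so (460, 69) ⊆ (23). Therefore (460, 69) = (23), d = 23.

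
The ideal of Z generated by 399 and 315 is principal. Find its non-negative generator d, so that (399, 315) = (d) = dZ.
In the PID Z, (a, b) is generated by gcd(a, b). Compute gcd(399, 315) with the extended Euclidean algorithm, tracking rows (r, s, t) with s·399 + t·315 = r:
  row A: (399, 1, 0)   [1·399 + 0·315 = 399]
  row B: (315, 0, 1)   [0·399 + 1·315 = 315]
  399 = 1·315 + 84   → row C = row A − 1·row B = (84, 1, −1)   [check: 1·399 − 1·315 = 84]
  315 = 3·84 + 63   → row D = row B − 3·row C = (63, −3, 4)   [check: −3·399 + 4·315 = 63]
  84 = 1·63 + 21   → row E = row C − 1·row D = (21, 4, −5)   [check: 4·399 − 5·315 = 21]
  63 = 3·21 + 0   → remainder 0, stop. gcd = 21 (last nonzero row E).
So gcd(399, 315) = 21, with Bézout identity 4·399 − 5·315 = 21. Containment (⊇): the Bézout identity exhibits 21 as an element of (399, 315), giving (21) ⊆ (399, 315). Containment (⊆): since 21 | 399 and 21 | 315 (399 = 21·19, 315 = 21·15), every Z-linear combination of 399 and 315 is divisible by 21, so (399, 315) ⊆ (21). Therefore (399, 315) = (21), d = 21.

Final answer: (399, 315) = (21); d = 21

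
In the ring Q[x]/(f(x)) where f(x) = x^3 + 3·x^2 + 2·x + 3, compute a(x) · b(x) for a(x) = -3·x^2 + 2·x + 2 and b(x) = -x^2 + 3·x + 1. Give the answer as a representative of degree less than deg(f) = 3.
a · b ≡ 55·x^2 + 39·x + 62 (mod f(x))

First multiply in Q[x] without reducing: a · b = 3·x^4 - 11·x^3 + x^2 + 8·x + 2. Now divide by f(x) = x^3 + 3·x^2 + 2·x + 3, eliminating the leading term at each step:
  leading term 3·x^4: subtract (3·x)·f(x) = 3·x^4 + 9·x^3 + 6·x^2 + 9·x, leaving -20·x^3 - 5·x^2 - x + 2
  leading term -20·x^3: subtract (-20)·f(x) = -20·x^3 - 60·x^2 - 40·x - 60, leaving 55·x^2 + 39·x + 62
The degree is now < 3, so this is the remainder. Hence a · b ≡ 55·x^2 + 39·x + 62 in Q[x]/(f).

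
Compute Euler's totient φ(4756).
φ is multiplicative, with φ(p^e) = p^e − p^(e−1). Factorise 4756 = 2^2 · 29 · 41. Then
  φ(4756) = (2^2 − 2^1) · (29 − 1) · (41 − 1) = 2 · 28 · 40 = 2240.

Final answer: φ(4756) = 2240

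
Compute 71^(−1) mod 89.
71^(−1) ≡ 84 (mod 89)

Apply the extended Euclidean algorithm to (89, 71), tracking rows (r, s, t) with s·89 + t·71 = r. Each division r_prev = q·r_cur + r_new produces the new row as (previous row) − q·(current row):
  row A: (89, 1, 0)   [1·89 + 0·71 = 89]
  row B: (71, 0, 1)   [0·89 + 1·71 = 71]
  89 = 1·71 + 18   → row C = row A − 1·row B = (18, 1, −1)   [check: 1·89 − 1·71 = 18]
  71 = 3·18 + 17   → row D = row B − 3·row C = (17, −3, 4)   [check: −3·89 + 4·71 = 17]
  18 = 1·17 + 1   → row E = row C − 1·row D = (1, 4, −5)   [check: 4·89 − 5·71 = 1]
  17 = 17·1 + 0   → remainder 0, stop. gcd = 1 (last nonzero row E).
The gcd is 1, so 71 is invertible mod 89. The last nonzero row gives 4·89 − 5·71 = 1, so t = −5. So 71^(−1) ≡ −5 ≡ 84 (mod 89). Verify: 71 · 84 = 5964 ≡ 1 (mod 89). ✓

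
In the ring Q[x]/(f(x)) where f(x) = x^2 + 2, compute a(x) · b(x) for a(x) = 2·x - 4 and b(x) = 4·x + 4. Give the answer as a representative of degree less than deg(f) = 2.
a · b ≡ -8·x - 32 (mod f(x))

First multiply in Q[x] without reducing: a · b = 8·x^2 - 8·x - 16. Now divide by f(x) = x^2 + 2, eliminating the leading term at each step:
  leading term 8·x^2: subtract (8)·f(x) = 8·x^2 + 16, leaving -8·x - 32
The degree is now < 2, so this is the remainder. Hence a · b ≡ -8·x - 32 in Q[x]/(f).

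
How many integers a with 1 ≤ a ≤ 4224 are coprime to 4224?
The number of a ∈ {1, ..., 4224} with gcd(a, 4224) = 1 is by definition Euler's totient φ(4224). φ is multiplicative, with φ(p^e) = p^e − p^(e−1). Factorise 4224 = 2^7 · 3 · 11. Then
  φ(4224) = (2^7 − 2^6) · (3 − 1) · (11 − 1) = 64 · 2 · 10 = 1280.
So there are 1280 such integers.

Final answer: 1280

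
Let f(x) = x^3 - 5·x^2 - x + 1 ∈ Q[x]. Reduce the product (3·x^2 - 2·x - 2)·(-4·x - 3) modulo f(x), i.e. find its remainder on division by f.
a · b ≡ -61·x^2 + 2·x + 18 (mod f(x))

First multiply in Q[x] without reducing: a · b = -12·x^3 - x^2 + 14·x + 6. Now divide by f(x) = x^3 - 5·x^2 - x + 1, eliminating the leading term at each step:
  leading term -12·x^3: subtract (-12)·f(x) = -12·x^3 + 60·x^2 + 12·x - 12, leaving -61·x^2 + 2·x + 18
The degree is now < 3, so this is the remainder. Hence a · b ≡ -61·x^2 + 2·x + 18 in Q[x]/(f).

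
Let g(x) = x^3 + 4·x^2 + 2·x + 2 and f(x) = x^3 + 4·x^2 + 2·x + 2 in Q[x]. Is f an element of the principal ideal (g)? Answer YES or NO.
YES

In Q[x] the ideal (g) consists of all multiples of g, so f ∈ (g) iff g | f, i.e. iff the remainder of f on division by g is 0. Divide f by g (g is monic, so eliminate the leading term of the running remainder at each step):
  leading term x^3: subtract (1)·g(x) = x^3 + 4·x^2 + 2·x + 2, leaving 0
The remainder is 0, so f(x) = g(x) · h(x) with h(x) = 1. Hence g | f, i.e. f ∈ (g).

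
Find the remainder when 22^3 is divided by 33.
22

Use repeated squaring. Binary(3) = 11. Walk through the bits of the exponent 3 left-to-right: at each bit after the leading one, square the running value, then multiply by 22 if the bit is 1 (always reducing mod 33):
  bit 1 = 1 (leading): start with 22.
  bit 2 = 1: square 22^2 = 484 ≡ 22; bit is 1, so multiply 22·22 = 484 ≡ 22 (mod 33).
Final value: 22^3 ≡ 22 (mod 33).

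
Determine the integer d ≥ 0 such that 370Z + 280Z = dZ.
In the PID Z, (a, b) is generated by gcd(a, b). Compute gcd(370, 280) with the extended Euclidean algorithm, tracking rows (r, s, t) with s·370 + t·280 = r:
  row A: (370, 1, 0)   [1·370 + 0·280 = 370]
  row B: (280, 0, 1)   [0·370 + 1·280 = 280]
  370 = 1·280 + 90   → row C = row A − 1·row B = (90, 1, −1)   [check: 1·370 − 1·280 = 90]
  280 = 3·90 + 10   → row D = row B − 3·row C = (10, −3, 4)   [check: −3·370 + 4·280 = 10]
  90 = 9·10 + 0   → remainder 0, stop. gcd = 10 (last nonzero row D).
So gcd(370, 280) = 10, with Bézout identity −3·370 + 4·280 = 10. Containment (⊇): the Bézout identity exhibits 10 as an element of (370, 280), giving (10) ⊆ (370, 280). Containment (⊆): since 10 | 370 and 10 | 280 (370 = 10·37, 280 = 10·28), every Z-linear combination of 370 and 280 is divisible by 10, so (370, 280) ⊆ (10). Therefore (370, 280) = (10), d = 10.

Final answer: (370, 280) = (10); d = 10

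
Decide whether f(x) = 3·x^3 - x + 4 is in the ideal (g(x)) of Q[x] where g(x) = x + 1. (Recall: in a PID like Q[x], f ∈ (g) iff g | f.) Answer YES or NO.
NO

In Q[x] the ideal (g) consists of all multiples of g, so f ∈ (g) iff g | f, i.e. iff the remainder of f on division by g is 0. Divide f by g (g is monic, so eliminate the leading term of the running remainder at each step):
  leading term 3·x^3: subtract (3·x^2)·g(x) = 3·x^3 + 3·x^2, leaving -3·x^2 - x + 4
  leading term -3·x^2: subtract (-3·x)·g(x) = -3·x^2 - 3·x, leaving 2·x + 4
  leading term 2·x: subtract (2)·g(x) = 2·x + 2, leaving 2
The remainder r(x) = 2 ≠ 0 (and deg r < deg g), so g ∤ f, i.e. f ∉ (g).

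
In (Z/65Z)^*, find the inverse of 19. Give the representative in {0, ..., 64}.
19^(−1) ≡ 24 (mod 65)

Apply the extended Euclidean algorithm to (65, 19), tracking rows (r, s, t) with s·65 + t·19 = r. Each division r_prev = q·r_cur + r_new produces the new row as (previous row) − q·(current row):
  row A: (65, 1, 0)   [1·65 + 0·19 = 65]
  row B: (19, 0, 1)   [0·65 + 1·19 = 19]
  65 = 3·19 + 8   → row C = row A − 3·row B = (8, 1, −3)   [check: 1·65 − 3·19 = 8]
  19 = 2·8 + 3   → row D = row B − 2·row C = (3, −2, 7)   [check: −2·65 + 7·19 = 3]
  8 = 2·3 + 2   → row E = row C − 2·row D = (2, 5, −17)   [check: 5·65 − 17·19 = 2]
  3 = 1·2 + 1   → row F = row D − 1·row E = (1, −7, 24)   [check: −7·65 + 24·19 = 1]
  2 = 2·1 + 0   → remainder 0, stop. gcd = 1 (last nonzero row F).
The gcd is 1, so 19 is invertible mod 65. The last nonzero row gives −7·65 + 24·19 = 1, so t = 24. So 19^(−1) ≡ 24 (mod 65). Verify: 19 · 24 = 456 ≡ 1 (mod 65). ✓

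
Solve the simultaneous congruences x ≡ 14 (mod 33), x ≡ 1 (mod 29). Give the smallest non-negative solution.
x ≡ 146 (mod 957); the representative in [0, 957) is 146

The moduli 33, 29 are pairwise coprime, so by the CRT there is a unique solution mod 33·29 = 957.
Solve by successive substitution. Start with x ≡ 14 (mod 33).
  Combine with x ≡ 1 (mod 29): write x = 14 + 33·t and require 14 + 33·t ≡ 1 (mod 29), i.e. 33·t ≡ 1 − 14 ≡ 16 (mod 29). Since 33^(−1) ≡ 22 (mod 29) (33 ≡ 4 (mod 29)), t ≡ 22·16 ≡ 4 (mod 29). So x ≡ 14 + 33·4 = 146 (mod 957).
Unique solution in [0, 957): x = 146.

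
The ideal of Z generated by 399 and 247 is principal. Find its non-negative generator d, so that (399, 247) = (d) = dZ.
(399, 247) = (19); d = 19

In the PID Z, (a, b) is generated by gcd(a, b). Compute gcd(399, 247) with the extended Euclidean algorithm, tracking rows (r, s, t) with s·399 + t·247 = r:
  row A: (399, 1, 0)   [1·399 + 0·247 = 399]
  row B: (247, 0, 1)   [0·399 + 1·247 = 247]
  399 = 1·247 + 152   → row C = row A − 1·row B = (152, 1, −1)   [check: 1·399 − 1·247 = 152]
  247 = 1·152 + 95   → row D = row B − 1·row C = (95, −1, 2)   [check: −1·399 + 2·247 = 95]
  152 = 1·95 + 57   → row E = row C − 1·row D = (57, 2, −3)   [check: 2·399 − 3·247 = 57]
  95 = 1·57 + 38   → row F = row D − 1·row E = (38, −3, 5)   [check: −3·399 + 5·247 = 38]
  57 = 1·38 + 19   → row G = row E − 1·row F = (19, 5, −8)   [check: 5·399 − 8·247 = 19]
  38 = 2·19 + 0   → remainder 0, stop. gcd = 19 (last nonzero row G).
So gcd(399, 247) = 19, with Bézout identity 5·399 − 8·247 = 19. Containment (⊇): the Bézout identity exhibits 19 as an element of (399, 247), giving (19) ⊆ (399, 247). Containment (⊆): since 19 | 399 and 19 | 247 (399 = 19·21, 247 = 19·13), every Z-linear combination of 399 and 247 is divisible by 19, so (399, 247) ⊆ (19). Therefore (399, 247) = (19), d = 19.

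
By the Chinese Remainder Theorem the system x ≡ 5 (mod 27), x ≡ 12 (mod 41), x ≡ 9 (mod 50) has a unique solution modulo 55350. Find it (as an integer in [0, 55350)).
The moduli 27, 41, 50 are pairwise coprime, so by the CRT there is a unique solution mod 27·41·50 = 55350.
Solve by successive substitution. Start with x ≡ 5 (mod 27).
  Combine with x ≡ 12 (mod 41): write x = 5 + 27·t and require 5 + 27·t ≡ 12 (mod 41), i.e. 27·t ≡ 12 − 5 ≡ 7 (mod 41). Since 27^(−1) ≡ 38 (mod 41), t ≡ 38·7 ≡ 20 (mod 41). So x ≡ 5 + 27·20 = 545 (mod 1107).
  Combine with x ≡ 9 (mod 50): write x = 545 + 1107·t and require 545 + 1107·t ≡ 9 (mod 50), i.e. 1107·t ≡ 9 − 545 ≡ 14 (mod 50). Since 1107^(−1) ≡ 43 (mod 50) (1107 ≡ 7 (mod 50)), t ≡ 43·14 ≡ 2 (mod 50). So x ≡ 545 + 1107·2 = 2759 (mod 55350).
Unique solution in [0, 55350): x = 2759.

Final answer: x ≡ 2759 (mod 55350); the representative in [0, 55350) is 2759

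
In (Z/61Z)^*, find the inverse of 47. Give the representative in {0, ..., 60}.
Apply the extended Euclidean algorithm to (61, 47), tracking rows (r, s, t) with s·61 + t·47 = r. Each division r_prev = q·r_cur + r_new produces the new row as (previous row) − q·(current row):
  row A: (61, 1, 0)   [1·61 + 0·47 = 61]
  row B: (47, 0, 1)   [0·61 + 1·47 = 47]
  61 = 1·47 + 14   → row C = row A − 1·row B = (14, 1, −1)   [check: 1·61 − 1·47 = 14]
  47 = 3·14 + 5   → row D = row B − 3·row C = (5, −3, 4)   [check: −3·61 + 4·47 = 5]
  14 = 2·5 + 4   → row E = row C − 2·row D = (4, 7, −9)   [check: 7·61 − 9·47 = 4]
  5 = 1·4 + 1   → row F = row D − 1·row E = (1, −10, 13)   [check: −10·61 + 13·47 = 1]
  4 = 4·1 + 0   → remainder 0, stop. gcd = 1 (last nonzero row F).
The gcd is 1, so 47 is invertible mod 61. The last nonzero row gives −10·61 + 13·47 = 1, so t = 13. So 47^(−1) ≡ 13 (mod 61). Verify: 47 · 13 = 611 ≡ 1 (mod 61). ✓

Final answer: 47^(−1) ≡ 13 (mod 61)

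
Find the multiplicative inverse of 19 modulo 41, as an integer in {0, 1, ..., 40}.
Apply the extended Euclidean algorithm to (41, 19), tracking rows (r, s, t) with s·41 + t·19 = r. Each division r_prev = q·r_cur + r_new produces the new row as (previous row) − q·(current row):
  row A: (41, 1, 0)   [1·41 + 0·19 = 41]
  row B: (19, 0, 1)   [0·41 + 1·19 = 19]
  41 = 2·19 + 3   → row C = row A − 2·row B = (3, 1, −2)   [check: 1·41 − 2·19 = 3]
  19 = 6·3 + 1   → row D = row B − 6·row C = (1, −6, 13)   [check: −6·41 + 13·19 = 1]
  3 = 3·1 + 0   → remainder 0, stop. gcd = 1 (last nonzero row D).
The gcd is 1, so 19 is invertible mod 41. The last nonzero row gives −6·41 + 13·19 = 1, so t = 13. So 19^(−1) ≡ 13 (mod 41). Verify: 19 · 13 = 247 ≡ 1 (mod 41). ✓

Final answer: 19^(−1) ≡ 13 (mod 41)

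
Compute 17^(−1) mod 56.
17^(−1) ≡ 33 (mod 56)

Apply the extended Euclidean algorithm to (56, 17), tracking rows (r, s, t) with s·56 + t·17 = r. Each division r_prev = q·r_cur + r_new produces the new row as (previous row) − q·(current row):
  row A: (56, 1, 0)   [1·56 + 0·17 = 56]
  row B: (17, 0, 1)   [0·56 + 1·17 = 17]
  56 = 3·17 + 5   → row C = row A − 3·row B = (5, 1, −3)   [check: 1·56 − 3·17 = 5]
  17 = 3·5 + 2   → row D = row B − 3·row C = (2, −3, 10)   [check: −3·56 + 10·17 = 2]
  5 = 2·2 + 1   → row E = row C − 2·row D = (1, 7, −23)   [check: 7·56 − 23·17 = 1]
  2 = 2·1 + 0   → remainder 0, stop. gcd = 1 (last nonzero row E).
The gcd is 1, so 17 is invertible mod 56. The last nonzero row gives 7·56 − 23·17 = 1, so t = −23. So 17^(−1) ≡ −23 ≡ 33 (mod 56). Verify: 17 · 33 = 561 ≡ 1 (mod 56). ✓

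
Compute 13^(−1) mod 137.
13^(−1) ≡ 116 (mod 137)

Apply the extended Euclidean algorithm to (137, 13), tracking rows (r, s, t) with s·137 + t·13 = r. Each division r_prev = q·r_cur + r_new produces the new row as (previous row) − q·(current row):
  row A: (137, 1, 0)   [1·137 + 0·13 = 137]
  row B: (13, 0, 1)   [0·137 + 1·13 = 13]
  137 = 10·13 + 7   → row C = row A − 10·row B = (7, 1, −10)   [check: 1·137 − 10·13 = 7]
  13 = 1·7 + 6   → row D = row B − 1·row C = (6, −1, 11)   [check: −1·137 + 11·13 = 6]
  7 = 1·6 + 1   → row E = row C − 1·row D = (1, 2, −21)   [check: 2·137 − 21·13 = 1]
  6 = 6·1 + 0   → remainder 0, stop. gcd = 1 (last nonzero row E).
The gcd is 1, so 13 is invertible mod 137. The last nonzero row gives 2·137 − 21·13 = 1, so t = −21. So 13^(−1) ≡ −21 ≡ 116 (mod 137). Verify: 13 · 116 = 1508 ≡ 1 (mod 137). ✓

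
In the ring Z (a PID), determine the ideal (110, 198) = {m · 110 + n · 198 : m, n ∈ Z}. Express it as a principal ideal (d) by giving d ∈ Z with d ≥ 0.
(110, 198) = (22); d = 22

In the PID Z, (a, b) is generated by gcd(a, b). Compute gcd(198, 110) with the extended Euclidean algorithm, tracking rows (r, s, t) with s·198 + t·110 = r:
  row A: (198, 1, 0)   [1·198 + 0·110 = 198]
  row B: (110, 0, 1)   [0·198 + 1·110 = 110]
  198 = 1·110 + 88   → row C = row A − 1·row B = (88, 1, −1)   [check: 1·198 − 1·110 = 88]
  110 = 1·88 + 22   → row D = row B − 1·row C = (22, −1, 2)   [check: −1·198 + 2·110 = 22]
  88 = 4·22 + 0   → remainder 0, stop. gcd = 22 (last nonzero row D).
So gcd(110, 198) = 22, with Bézout identity −1·198 + 2·110 = 22. Containment (⊇): the Bézout identity exhibits 22 as an element of (110, 198), giving (22) ⊆ (110, 198). Containment (⊆): since 22 | 110 and 22 | 198 (110 = 22·5, 198 = 22·9), every Z-linear combination of 110 and 198 is divisible by 22, so (110, 198) ⊆ (22). Therefore (110, 198) = (22), d = 22.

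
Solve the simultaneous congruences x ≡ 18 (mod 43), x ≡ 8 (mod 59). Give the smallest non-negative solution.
x ≡ 362 (mod 2537); the representative in [0, 2537) is 362

The moduli 43, 59 are pairwise coprime, so by the CRT there is a unique solution mod 43·59 = 2537.
Solve by successive substitution. Start with x ≡ 18 (mod 43).
  Combine with x ≡ 8 (mod 59): write x = 18 + 43·t and require 18 + 43·t ≡ 8 (mod 59), i.e. 43·t ≡ 8 − 18 ≡ 49 (mod 59). Since 43^(−1) ≡ 11 (mod 59), t ≡ 11·49 ≡ 8 (mod 59). So x ≡ 18 + 43·8 = 362 (mod 2537).
Unique solution in [0, 2537): x = 362.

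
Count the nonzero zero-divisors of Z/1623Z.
Z/1623Z has 542 nonzero zero-divisors

In Z/1623Z each nonzero element is either a unit (gcd with 1623 is 1) or a zero-divisor (gcd > 1). The number of units is φ(1623): factorise 1623 = 3 · 541, so φ(1623) = (3 − 1) · (541 − 1) = 2 · 540 = 1080. The nonzero elements number 1623 − 1 = 1622. Hence the nonzero zero-divisors number 1622 − 1080 = 542.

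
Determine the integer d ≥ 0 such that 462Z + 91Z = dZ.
(462, 91) = (7); d = 7

In the PID Z, (a, b) is generated by gcd(a, b). Compute gcd(462, 91) with the extended Euclidean algorithm, tracking rows (r, s, t) with s·462 + t·91 = r:
  row A: (462, 1, 0)   [1·462 + 0·91 = 462]
  row B: (91, 0, 1)   [0·462 + 1·91 = 91]
  462 = 5·91 + 7   → row C = row A − 5·row B = (7, 1, −5)   [check: 1·462 − 5·91 = 7]
  91 = 13·7 + 0   → remainder 0, stop. gcd = 7 (last nonzero row C).
So gcd(462, 91) = 7, with Bézout identity 1·462 − 5·91 = 7. Containment (⊇): the Bézout identity exhibits 7 as an element of (462, 91), giving (7) ⊆ (462, 91). Containment (⊆): since 7 | 462 and 7 | 91 (462 = 7·66, 91 = 7·13), every Z-linear combination of 462 and 91 is divisible by 7, so (462, 91) ⊆ (7). Therefore (462, 91) = (7), d = 7.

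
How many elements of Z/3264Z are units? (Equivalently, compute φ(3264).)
Z/3264Z has φ(3264) = 1024 units

An element a ∈ Z/3264Z is a unit iff gcd(a, 3264) = 1, so the number of units is φ(3264). φ is multiplicative, with φ(p^e) = p^e − p^(e−1). Factorise 3264 = 2^6 · 3 · 17. Then
  φ(3264) = (2^6 − 2^5) · (3 − 1) · (17 − 1) = 32 · 2 · 16 = 1024.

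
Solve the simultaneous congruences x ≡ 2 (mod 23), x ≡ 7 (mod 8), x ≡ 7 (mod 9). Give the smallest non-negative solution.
x ≡ 439 (mod 1656); the representative in [0, 1656) is 439

The moduli 23, 8, 9 are pairwise coprime, so by the CRT there is a unique solution mod 23·8·9 = 1656.
Solve by successive substitution. Start with x ≡ 2 (mod 23).
  Combine with x ≡ 7 (mod 8): write x = 2 + 23·t and require 2 + 23·t ≡ 7 (mod 8), i.e. 23·t ≡ 7 − 2 ≡ 5 (mod 8). Since 23^(−1) ≡ 7 (mod 8) (23 ≡ 7 (mod 8)), t ≡ 7·5 ≡ 3 (mod 8). So x ≡ 2 + 23·3 = 71 (mod 184).
  Combine with x ≡ 7 (mod 9): write x = 71 + 184·t and require 71 + 184·t ≡ 7 (mod 9), i.e. 184·t ≡ 7 − 71 ≡ 8 (mod 9). Since 184^(−1) ≡ 7 (mod 9) (184 ≡ 4 (mod 9)), t ≡ 7·8 ≡ 2 (mod 9). So x ≡ 71 + 184·2 = 439 (mod 1656).
Unique solution in [0, 1656): x = 439.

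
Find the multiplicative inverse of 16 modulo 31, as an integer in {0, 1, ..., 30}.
16^(−1) ≡ 2 (mod 31)

Apply the extended Euclidean algorithm to (31, 16), tracking rows (r, s, t) with s·31 + t·16 = r. Each division r_prev = q·r_cur + r_new produces the new row as (previous row) − q·(current row):
  row A: (31, 1, 0)   [1·31 + 0·16 = 31]
  row B: (16, 0, 1)   [0·31 + 1·16 = 16]
  31 = 1·16 + 15   → row C = row A − 1·row B = (15, 1, −1)   [check: 1·31 − 1·16 = 15]
  16 = 1·15 + 1   → row D = row B − 1·row C = (1, −1, 2)   [check: −1·31 + 2·16 = 1]
  15 = 15·1 + 0   → remainder 0, stop. gcd = 1 (last nonzero row D).
The gcd is 1, so 16 is invertible mod 31. The last nonzero row gives −1·31 + 2·16 = 1, so t = 2. So 16^(−1) ≡ 2 (mod 31). Verify: 16 · 2 = 32 ≡ 1 (mod 31). ✓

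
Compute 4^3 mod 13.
12

Use repeated squaring. Binary(3) = 11. Walk through the bits of the exponent 3 left-to-right: at each bit after the leading one, square the running value, then multiply by 4 if the bit is 1 (always reducing mod 13):
  bit 1 = 1 (leading): start with 4.
  bit 2 = 1: square 4^2 = 16 ≡ 3; bit is 1, so multiply 3·4 = 12 (mod 13).
Final value: 4^3 ≡ 12 (mod 13).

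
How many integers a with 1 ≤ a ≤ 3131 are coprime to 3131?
3000

The number of a ∈ {1, ..., 3131} with gcd(a, 3131) = 1 is by definition Euler's totient φ(3131). φ is multiplicative, with φ(p^e) = p^e − p^(e−1). Factorise 3131 = 31 · 101. Then
  φ(3131) = (31 − 1) · (101 − 1) = 30 · 100 = 3000.
So there are 3000 such integers.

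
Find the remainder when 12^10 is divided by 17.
9

Use repeated squaring. Binary(10) = 1010. Walk through the bits of the exponent 10 left-to-right: at each bit after the leading one, square the running value, then multiply by 12 if the bit is 1 (always reducing mod 17):
  bit 1 = 1 (leading): start with 12.
  bit 2 = 0: square 12^2 = 144 ≡ 8 (mod 17).
  bit 3 = 1: square 8^2 = 64 ≡ 13; bit is 1, so multiply 13·12 = 156 ≡ 3 (mod 17).
  bit 4 = 0: square 3^2 = 9 (mod 17).
Final value: 12^10 ≡ 9 (mod 17).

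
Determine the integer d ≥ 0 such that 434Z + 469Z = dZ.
(434, 469) = (7); d = 7

In the PID Z, (a, b) is generated by gcd(a, b). Compute gcd(469, 434) with the extended Euclidean algorithm, tracking rows (r, s, t) with s·469 + t·434 = r:
  row A: (469, 1, 0)   [1·469 + 0·434 = 469]
  row B: (434, 0, 1)   [0·469 + 1·434 = 434]
  469 = 1·434 + 35   → row C = row A − 1·row B = (35, 1, −1)   [check: 1·469 − 1·434 = 35]
  434 = 12·35 + 14   → row D = row B − 12·row C = (14, −12, 13)   [check: −12·469 + 13·434 = 14]
  35 = 2·14 + 7   → row E = row C − 2·row D = (7, 25, −27)   [check: 25·469 − 27·434 = 7]
  14 = 2·7 + 0   → remainder 0, stop. gcd = 7 (last nonzero row E).
So gcd(434, 469) = 7, with Bézout identity 25·469 − 27·434 = 7. Containment (⊇): the Bézout identity exhibits 7 as an element of (434, 469), giving (7) ⊆ (434, 469). Containment (⊆): since 7 | 434 and 7 | 469 (434 = 7·62, 469 = 7·67), every Z-linear combination of 434 and 469 is divisible by 7, so (434, 469) ⊆ (7). Therefore (434, 469) = (7), d = 7.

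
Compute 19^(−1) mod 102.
Apply the extended Euclidean algorithm to (102, 19), tracking rows (r, s, t) with s·102 + t·19 = r. Each division r_prev = q·r_cur + r_new produces the new row as (previous row) − q·(current row):
  row A: (102, 1, 0)   [1·102 + 0·19 = 102]
  row B: (19, 0, 1)   [0·102 + 1·19 = 19]
  102 = 5·19 + 7   → row C = row A − 5·row B = (7, 1, −5)   [check: 1·102 − 5·19 = 7]
  19 = 2·7 + 5   → row D = row B − 2·row C = (5, −2, 11)   [check: −2·102 + 11·19 = 5]
  7 = 1·5 + 2   → row E = row C − 1·row D = (2, 3, −16)   [check: 3·102 − 16·19 = 2]
  5 = 2·2 + 1   → row F = row D − 2·row E = (1, −8, 43)   [check: −8·102 + 43·19 = 1]
  2 = 2·1 + 0   → remainder 0, stop. gcd = 1 (last nonzero row F).
The gcd is 1, so 19 is invertible mod 102. The last nonzero row gives −8·102 + 43·19 = 1, so t = 43. So 19^(−1) ≡ 43 (mod 102). Verify: 19 · 43 = 817 ≡ 1 (mod 102). ✓

Final answer: 19^(−1) ≡ 43 (mod 102)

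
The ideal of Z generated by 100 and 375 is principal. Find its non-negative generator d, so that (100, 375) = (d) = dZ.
(100, 375) = (25); d = 25

In the PID Z, (a, b) is generated by gcd(a, b). Compute gcd(375, 100) with the extended Euclidean algorithm, tracking rows (r, s, t) with s·375 + t·100 = r:
  row A: (375, 1, 0)   [1·375 + 0·100 = 375]
  row B: (100, 0, 1)   [0·375 + 1·100 = 100]
  375 = 3·100 + 75   → row C = row A − 3·row B = (75, 1, −3)   [check: 1·375 − 3·100 = 75]
  100 = 1·75 + 25   → row D = row B − 1·row C = (25, −1, 4)   [check: −1·375 + 4·100 = 25]
  75 = 3·25 + 0   → remainder 0, stop. gcd = 25 (last nonzero row D).
So gcd(100, 375) = 25, with Bézout identity −1·375 + 4·100 = 25. Containment (⊇): the Bézout identity exhibits 25 as an element of (100, 375), giving (25) ⊆ (100, 375). Containment (⊆): since 25 | 100 and 25 | 375 (100 = 25·4, 375 = 25·15), every Z-linear combination of 100 and 375 is divisible by 25, so (100, 375) ⊆ (25). Therefore (100, 375) = (25), d = 25.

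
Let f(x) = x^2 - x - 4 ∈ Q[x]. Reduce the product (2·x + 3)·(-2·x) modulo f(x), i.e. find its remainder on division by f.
a · b ≡ -10·x - 16 (mod f(x))

First multiply in Q[x] without reducing: a · b = -4·x^2 - 6·x. Now divide by f(x) = x^2 - x - 4, eliminating the leading term at each step:
  leading term -4·x^2: subtract (-4)·f(x) = -4·x^2 + 4·x + 16, leaving -10·x - 16
The degree is now < 2, so this is the remainder. Hence a · b ≡ -10·x - 16 in Q[x]/(f).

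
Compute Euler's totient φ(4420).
φ(4420) = 1536

φ is multiplicative, with φ(p^e) = p^e − p^(e−1). Factorise 4420 = 2^2 · 5 · 13 · 17. Then
  φ(4420) = (2^2 − 2^1) · (5 − 1) · (13 − 1) · (17 − 1) = 2 · 4 · 12 · 16 = 1536.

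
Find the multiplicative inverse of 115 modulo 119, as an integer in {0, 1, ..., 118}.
115^(−1) ≡ 89 (mod 119)

Apply the extended Euclidean algorithm to (119, 115), tracking rows (r, s, t) with s·119 + t·115 = r. Each division r_prev = q·r_cur + r_new produces the new row as (previous row) − q·(current row):
  row A: (119, 1, 0)   [1·119 + 0·115 = 119]
  row B: (115, 0, 1)   [0·119 + 1·115 = 115]
  119 = 1·115 + 4   → row C = row A − 1·row B = (4, 1, −1)   [check: 1·119 − 1·115 = 4]
  115 = 28·4 + 3   → row D = row B − 28·row C = (3, −28, 29)   [check: −28·119 + 29·115 = 3]
  4 = 1·3 + 1   → row E = row C − 1·row D = (1, 29, −30)   [check: 29·119 − 30·115 = 1]
  3 = 3·1 + 0   → remainder 0, stop. gcd = 1 (last nonzero row E).
The gcd is 1, so 115 is invertible mod 119. The last nonzero row gives 29·119 − 30·115 = 1, so t = −30. So 115^(−1) ≡ −30 ≡ 89 (mod 119). Verify: 115 · 89 = 10235 ≡ 1 (mod 119). ✓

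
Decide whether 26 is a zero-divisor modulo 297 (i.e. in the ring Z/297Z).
NO

gcd(26, 297) = 1, so 26 is a unit in Z/297Z (it has a multiplicative inverse). A unit cannot be a zero-divisor: if 26·b ≡ 0 then multiplying both sides by 26^(−1) gives b ≡ 0. So 26 is not a zero-divisor.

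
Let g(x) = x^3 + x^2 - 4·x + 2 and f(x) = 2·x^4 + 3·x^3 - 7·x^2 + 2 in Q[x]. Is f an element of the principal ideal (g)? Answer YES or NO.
YES

In Q[x] the ideal (g) consists of all multiples of g, so f ∈ (g) iff g | f, i.e. iff the remainder of f on division by g is 0. Divide f by g (g is monic, so eliminate the leading term of the running remainder at each step):
  leading term 2·x^4: subtract (2·x)·g(x) = 2·x^4 + 2·x^3 - 8·x^2 + 4·x, leaving x^3 + x^2 - 4·x + 2
  leading term x^3: subtract (1)·g(x) = x^3 + x^2 - 4·x + 2, leaving 0
The remainder is 0, so f(x) = g(x) · h(x) with h(x) = 2·x + 1. Hence g | f, i.e. f ∈ (g).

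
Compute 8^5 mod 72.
8

Use repeated squaring. Binary(5) = 101. Walk through the bits of the exponent 5 left-to-right: at each bit after the leading one, square the running value, then multiply by 8 if the bit is 1 (always reducing mod 72):
  bit 1 = 1 (leading): start with 8.
  bit 2 = 0: square 8^2 = 64 (mod 72).
  bit 3 = 1: square 64^2 = 4096 ≡ 64; bit is 1, so multiply 64·8 = 512 ≡ 8 (mod 72).
Final value: 8^5 ≡ 8 (mod 72).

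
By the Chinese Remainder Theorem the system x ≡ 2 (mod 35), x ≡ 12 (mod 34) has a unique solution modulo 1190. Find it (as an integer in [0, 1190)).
The moduli 35, 34 are pairwise coprime, so by the CRT there is a unique solution mod 35·34 = 1190.
Solve by successive substitution. Start with x ≡ 2 (mod 35).
  Combine with x ≡ 12 (mod 34): write x = 2 + 35·t and require 2 + 35·t ≡ 12 (mod 34), i.e. 35·t ≡ 12 − 2 ≡ 10 (mod 34). Since 35^(−1) ≡ 1 (mod 34) (35 ≡ 1 (mod 34)), t ≡ 1·10 ≡ 10 (mod 34). So x ≡ 2 + 35·10 = 352 (mod 1190).
Unique solution in [0, 1190): x = 352.

Final answer: x ≡ 352 (mod 1190); the representative in [0, 1190) is 352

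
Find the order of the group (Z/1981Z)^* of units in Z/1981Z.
(Z/1981Z)^* consists of the classes a with gcd(a, 1981) = 1, so its order is φ(1981). φ is multiplicative, with φ(p^e) = p^e − p^(e−1). Factorise 1981 = 7 · 283. Then
  φ(1981) = (7 − 1) · (283 − 1) = 6 · 282 = 1692.
Thus |(Z/1981Z)^*| = 1692.

Final answer: |(Z/1981Z)^*| = 1692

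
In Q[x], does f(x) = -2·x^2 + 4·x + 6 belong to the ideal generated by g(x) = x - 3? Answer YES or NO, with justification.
In Q[x] the ideal (g) consists of all multiples of g, so f ∈ (g) iff g | f, i.e. iff the remainder of f on division by g is 0. Divide f by g (g is monic, so eliminate the leading term of the running remainder at each step):
  leading term -2·x^2: subtract (-2·x)·g(x) = -2·x^2 + 6·x, leaving 6 - 2·x
  leading term -2·x: subtract (-2)·g(x) = 6 - 2·x, leaving 0
The remainder is 0, so f(x) = g(x) · h(x) with h(x) = -2·x - 2. Hence g | f, i.e. f ∈ (g).

Final answer: YES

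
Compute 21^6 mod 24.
Use repeated squaring. Binary(6) = 110. Walk through the bits of the exponent 6 left-to-right: at each bit after the leading one, square the running value, then multiply by 21 if the bit is 1 (always reducing mod 24):
  bit 1 = 1 (leading): start with 21.
  bit 2 = 1: square 21^2 = 441 ≡ 9; bit is 1, so multiply 9·21 = 189 ≡ 21 (mod 24).
  bit 3 = 0: square 21^2 = 441 ≡ 9 (mod 24).
Final value: 21^6 ≡ 9 (mod 24).

Final answer: 9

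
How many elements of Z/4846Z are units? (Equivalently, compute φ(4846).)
Z/4846Z has φ(4846) = 2422 units

An element a ∈ Z/4846Z is a unit iff gcd(a, 4846) = 1, so the number of units is φ(4846). φ is multiplicative, with φ(p^e) = p^e − p^(e−1). Factorise 4846 = 2 · 2423. Then
  φ(4846) = (2 − 1) · (2423 − 1) = 1 · 2422 = 2422.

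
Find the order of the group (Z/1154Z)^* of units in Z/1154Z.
|(Z/1154Z)^*| = 576

(Z/1154Z)^* consists of the classes a with gcd(a, 1154) = 1, so its order is φ(1154). φ is multiplicative, with φ(p^e) = p^e − p^(e−1). Factorise 1154 = 2 · 577. Then
  φ(1154) = (2 − 1) · (577 − 1) = 1 · 576 = 576.
Thus |(Z/1154Z)^*| = 576.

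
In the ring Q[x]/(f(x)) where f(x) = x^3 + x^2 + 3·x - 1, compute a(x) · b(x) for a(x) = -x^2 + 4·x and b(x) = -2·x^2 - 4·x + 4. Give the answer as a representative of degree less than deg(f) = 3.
First multiply in Q[x] without reducing: a · b = 2·x^4 - 4·x^3 - 20·x^2 + 16·x. Now divide by f(x) = x^3 + x^2 + 3·x - 1, eliminating the leading term at each step:
  leading term 2·x^4: subtract (2·x)·f(x) = 2·x^4 + 2·x^3 + 6·x^2 - 2·x, leaving -6·x^3 - 26·x^2 + 18·x
  leading term -6·x^3: subtract (-6)·f(x) = -6·x^3 - 6·x^2 - 18·x + 6, leaving -20·x^2 + 36·x - 6
The degree is now < 3, so this is the remainder. Hence a · b ≡ -20·x^2 + 36·x - 6 in Q[x]/(f).

Final answer: a · b ≡ -20·x^2 + 36·x - 6 (mod f(x))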